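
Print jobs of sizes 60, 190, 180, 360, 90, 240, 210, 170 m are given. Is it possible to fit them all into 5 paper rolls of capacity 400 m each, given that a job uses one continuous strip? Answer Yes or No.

A valid assignment using 4 paper rolls:
  roll 1: 360 = 360
  roll 2: 240 + 90 + 60 = 390
  roll 3: 210 + 190 = 400
  roll 4: 180 + 170 = 350
That uses only 4 ≤ 5, so 5 paper rolls are enough.

Yes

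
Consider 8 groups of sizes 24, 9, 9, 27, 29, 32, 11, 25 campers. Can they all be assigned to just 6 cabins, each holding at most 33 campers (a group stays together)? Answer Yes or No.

A valid assignment using 6 cabins:
  cabin 1: 32 = 32
  cabin 2: 29 = 29
  cabin 3: 27 = 27
  cabin 4: 25 = 25
  cabin 5: 24 + 9 = 33
  cabin 6: 11 + 9 = 20
Every load is within 33 campers, so 6 cabins suffice.

Yes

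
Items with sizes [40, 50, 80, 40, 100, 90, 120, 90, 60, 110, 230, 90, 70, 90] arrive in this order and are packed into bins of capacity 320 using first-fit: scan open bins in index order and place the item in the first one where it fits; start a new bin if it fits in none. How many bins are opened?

5

  40 → bin 1 (new)  [load 40/320]
  50 → bin 1  [load 90/320]
  80 → bin 1  [load 170/320]
  40 → bin 1  [load 210/320]
  100 → bin 1  [load 310/320]
  90 → bin 2 (new)  [load 90/320]
  120 → bin 2  [load 210/320]
  90 → bin 2  [load 300/320]
  60 → bin 3 (new)  [load 60/320]
  110 → bin 3  [load 170/320]
  230 → bin 4 (new)  [load 230/320]
  90 → bin 3  [load 260/320]
  70 → bin 4  [load 300/320]
  90 → bin 5 (new)  [load 90/320]
5 bins opened.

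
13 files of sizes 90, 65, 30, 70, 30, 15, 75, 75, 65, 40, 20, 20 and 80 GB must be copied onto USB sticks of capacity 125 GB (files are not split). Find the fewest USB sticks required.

Total = 90 + 80 + 75 + 75 + 70 + 65 + 65 + 40 + 30 + 30 + 20 + 20 + 15 = 675 GB.
Lower bound: ⌈675/125⌉ = 6 USB sticks.
Also, 7 files each exceed 125/2 GB, and no two of those can share a USB stick, so at least 7 USB sticks are needed.
A packing using 7 USB sticks:
  USB stick 1: 90 + 30 = 120
  USB stick 2: 80 + 40 = 120
  USB stick 3: 75 + 30 + 20 = 125
  USB stick 4: 75 + 20 + 15 = 110
  USB stick 5: 70 = 70
  USB stick 6: 65 = 65
  USB stick 7: 65 = 65
This matches the lower bound, so 7 is optimal.

7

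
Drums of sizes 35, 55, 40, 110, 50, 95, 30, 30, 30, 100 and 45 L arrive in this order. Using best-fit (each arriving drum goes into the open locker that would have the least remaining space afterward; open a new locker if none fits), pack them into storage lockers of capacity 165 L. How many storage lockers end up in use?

4

  35 → locker 1 (new)  [load 35/165]
  55 → locker 1  [load 90/165]
  40 → locker 1  [load 130/165]
  110 → locker 2 (new)  [load 110/165]
  50 → locker 2  [load 160/165]
  95 → locker 3 (new)  [load 95/165]
  30 → locker 1  [load 160/165]
  30 → locker 3  [load 125/165]
  30 → locker 3  [load 155/165]
  100 → locker 4 (new)  [load 100/165]
  45 → locker 4  [load 145/165]
4 storage lockers opened.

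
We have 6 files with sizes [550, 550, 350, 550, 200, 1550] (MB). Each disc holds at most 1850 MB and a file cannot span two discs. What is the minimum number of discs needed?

3

Total = 1550 + 550 + 550 + 550 + 350 + 200 = 3750 MB.
Lower bound: ⌈3750/1850⌉ = 3 discs.
A packing using 3 discs:
  disc 1: 1550 + 200 = 1750
  disc 2: 550 + 550 + 550 = 1650
  disc 3: 350 = 350
This matches the lower bound, so 3 is optimal.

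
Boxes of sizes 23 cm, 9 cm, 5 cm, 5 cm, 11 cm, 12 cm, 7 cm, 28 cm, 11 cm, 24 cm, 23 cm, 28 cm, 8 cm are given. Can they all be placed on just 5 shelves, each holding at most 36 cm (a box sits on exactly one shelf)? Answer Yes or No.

Total = 194 cm; ⌈194/36⌉ = 6.
At least 6 shelves are required, but only 5 are allowed.

No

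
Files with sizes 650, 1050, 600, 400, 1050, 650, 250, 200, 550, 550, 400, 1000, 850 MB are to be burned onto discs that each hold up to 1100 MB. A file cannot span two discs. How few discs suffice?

8

Total = 1050 + 1050 + 1000 + 850 + 650 + 650 + 600 + 550 + 550 + 400 + 400 + 250 + 200 = 8200 MB.
Lower bound: ⌈8200/1100⌉ = 8 discs.
A packing using 8 discs:
  disc 1: 1050 = 1050
  disc 2: 1050 = 1050
  disc 3: 1000 = 1000
  disc 4: 850 + 250 = 1100
  disc 5: 650 + 400 = 1050
  disc 6: 650 + 400 = 1050
  disc 7: 600 + 200 = 800
  disc 8: 550 + 550 = 1100
This matches the lower bound, so 8 is optimal.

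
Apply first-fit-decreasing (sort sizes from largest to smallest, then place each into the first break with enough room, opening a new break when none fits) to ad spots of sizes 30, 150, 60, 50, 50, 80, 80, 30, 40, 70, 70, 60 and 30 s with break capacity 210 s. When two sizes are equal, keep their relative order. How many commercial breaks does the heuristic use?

Sorted descending: 150, 80, 80, 70, 70, 60, 60, 50, 50, 40, 30, 30, 30.
  150 → break 1 (new)  [load 150/210]
  80 → break 2 (new)  [load 80/210]
  80 → break 2  [load 160/210]
  70 → break 3 (new)  [load 70/210]
  70 → break 3  [load 140/210]
  60 → break 1  [load 210/210]
  60 → break 3  [load 200/210]
  50 → break 2  [load 210/210]
  50 → break 4 (new)  [load 50/210]
  40 → break 4  [load 90/210]
  30 → break 4  [load 120/210]
  30 → break 4  [load 150/210]
  30 → break 4  [load 180/210]
4 commercial breaks opened.

4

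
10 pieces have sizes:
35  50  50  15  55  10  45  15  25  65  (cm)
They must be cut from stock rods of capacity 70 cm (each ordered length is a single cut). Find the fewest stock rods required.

6

Total = 65 + 55 + 50 + 50 + 45 + 35 + 25 + 15 + 15 + 10 = 365 cm.
Lower bound: ⌈365/70⌉ = 6 stock rods.
A packing using 6 stock rods:
  stock rod 1: 65 = 65
  stock rod 2: 55 + 15 = 70
  stock rod 3: 50 + 15 = 65
  stock rod 4: 50 + 10 = 60
  stock rod 5: 45 + 25 = 70
  stock rod 6: 35 = 35
This matches the lower bound, so 6 is optimal.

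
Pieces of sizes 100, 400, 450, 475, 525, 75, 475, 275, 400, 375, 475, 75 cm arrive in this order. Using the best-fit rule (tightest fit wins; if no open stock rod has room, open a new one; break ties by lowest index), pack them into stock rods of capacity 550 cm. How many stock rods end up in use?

  100 → stock rod 1 (new)  [load 100/550]
  400 → stock rod 1  [load 500/550]
  450 → stock rod 2 (new)  [load 450/550]
  475 → stock rod 3 (new)  [load 475/550]
  525 → stock rod 4 (new)  [load 525/550]
  75 → stock rod 3  [load 550/550]
  475 → stock rod 5 (new)  [load 475/550]
  275 → stock rod 6 (new)  [load 275/550]
  400 → stock rod 7 (new)  [load 400/550]
  375 → stock rod 8 (new)  [load 375/550]
  475 → stock rod 9 (new)  [load 475/550]
  75 → stock rod 5  [load 550/550]
9 stock rods opened.

9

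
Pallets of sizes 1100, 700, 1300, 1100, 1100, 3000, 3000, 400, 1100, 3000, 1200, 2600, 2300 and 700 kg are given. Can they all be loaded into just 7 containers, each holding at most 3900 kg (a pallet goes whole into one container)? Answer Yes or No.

Yes

A valid assignment using 7 containers:
  container 1: 3000 + 700 = 3700
  container 2: 3000 + 700 = 3700
  container 3: 3000 + 400 = 3400
  container 4: 2600 + 1300 = 3900
  container 5: 2300 + 1200 = 3500
  container 6: 1100 + 1100 + 1100 = 3300
  container 7: 1100 = 1100
Every load is within 3900 kg, so 7 containers suffice.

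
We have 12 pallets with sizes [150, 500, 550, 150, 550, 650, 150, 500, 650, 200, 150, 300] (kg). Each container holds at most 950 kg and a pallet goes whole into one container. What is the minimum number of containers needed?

Total = 650 + 650 + 550 + 550 + 500 + 500 + 300 + 200 + 150 + 150 + 150 + 150 = 4500 kg.
Lower bound: ⌈4500/950⌉ = 5 containers.
Also, 6 pallets each exceed 475 kg, and no two of those can share a container, so at least 6 containers are needed.
A packing using 6 containers:
  container 1: 650 + 300 = 950
  container 2: 650 + 200 = 850
  container 3: 550 + 150 + 150 = 850
  container 4: 550 + 150 + 150 = 850
  container 5: 500 = 500
  container 6: 500 = 500
This matches the lower bound, so 6 is optimal.

6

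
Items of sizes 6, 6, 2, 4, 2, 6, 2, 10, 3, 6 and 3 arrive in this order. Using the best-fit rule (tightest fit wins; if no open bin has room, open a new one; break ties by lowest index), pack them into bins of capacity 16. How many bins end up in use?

4

  6 → bin 1 (new)  [load 6/16]
  6 → bin 1  [load 12/16]
  2 → bin 1  [load 14/16]
  4 → bin 2 (new)  [load 4/16]
  2 → bin 1  [load 16/16]
  6 → bin 2  [load 10/16]
  2 → bin 2  [load 12/16]
  10 → bin 3 (new)  [load 10/16]
  3 → bin 2  [load 15/16]
  6 → bin 3  [load 16/16]
  3 → bin 4 (new)  [load 3/16]
4 bins opened.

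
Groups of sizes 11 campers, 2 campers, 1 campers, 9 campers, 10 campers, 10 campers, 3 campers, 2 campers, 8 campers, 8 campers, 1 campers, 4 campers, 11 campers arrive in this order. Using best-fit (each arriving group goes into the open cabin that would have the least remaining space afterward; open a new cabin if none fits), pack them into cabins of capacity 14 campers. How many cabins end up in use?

7

  11 → cabin 1 (new)  [load 11/14]
  2 → cabin 1  [load 13/14]
  1 → cabin 1  [load 14/14]
  9 → cabin 2 (new)  [load 9/14]
  10 → cabin 3 (new)  [load 10/14]
  10 → cabin 4 (new)  [load 10/14]
  3 → cabin 3  [load 13/14]
  2 → cabin 4  [load 12/14]
  8 → cabin 5 (new)  [load 8/14]
  8 → cabin 6 (new)  [load 8/14]
  1 → cabin 3  [load 14/14]
  4 → cabin 2  [load 13/14]
  11 → cabin 7 (new)  [load 11/14]
7 cabins opened.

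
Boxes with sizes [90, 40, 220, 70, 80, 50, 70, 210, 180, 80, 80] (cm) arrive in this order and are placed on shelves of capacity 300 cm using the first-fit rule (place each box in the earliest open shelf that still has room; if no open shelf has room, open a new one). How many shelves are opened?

  90 → shelf 1 (new)  [load 90/300]
  40 → shelf 1  [load 130/300]
  220 → shelf 2 (new)  [load 220/300]
  70 → shelf 1  [load 200/300]
  80 → shelf 1  [load 280/300]
  50 → shelf 2  [load 270/300]
  70 → shelf 3 (new)  [load 70/300]
  210 → shelf 3  [load 280/300]
  180 → shelf 4 (new)  [load 180/300]
  80 → shelf 4  [load 260/300]
  80 → shelf 5 (new)  [load 80/300]
5 shelves opened.

5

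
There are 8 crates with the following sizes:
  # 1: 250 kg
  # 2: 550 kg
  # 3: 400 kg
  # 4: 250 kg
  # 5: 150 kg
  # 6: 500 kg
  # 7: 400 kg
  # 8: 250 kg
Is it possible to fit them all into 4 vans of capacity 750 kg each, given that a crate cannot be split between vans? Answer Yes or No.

A valid assignment using 4 vans:
  van 1: 550 + 150 = 700
  van 2: 500 + 250 = 750
  van 3: 400 + 250 = 650
  van 4: 400 + 250 = 650
Every load is within 750 kg, so 4 vans suffice.

Yes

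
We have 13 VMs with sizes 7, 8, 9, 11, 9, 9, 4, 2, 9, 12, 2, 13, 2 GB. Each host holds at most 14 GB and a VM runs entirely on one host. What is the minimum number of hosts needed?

Total = 13 + 12 + 11 + 9 + 9 + 9 + 9 + 8 + 7 + 4 + 2 + 2 + 2 = 97 GB.
Lower bound: ⌈97/14⌉ = 7 hosts.
Also, 8 VMs each exceed 7 GB, and no two of those can share a host, so at least 8 hosts are needed.
A packing using 9 hosts:
  host 1: 13 = 13
  host 2: 12 + 2 = 14
  host 3: 11 + 2 = 13
  host 4: 9 + 4 = 13
  host 5: 9 + 2 = 11
  host 6: 9 = 9
  host 7: 9 = 9
  host 8: 8 = 8
  host 9: 7 = 7
No arrangement into 8 hosts stays within capacity, so 9 is optimal.

9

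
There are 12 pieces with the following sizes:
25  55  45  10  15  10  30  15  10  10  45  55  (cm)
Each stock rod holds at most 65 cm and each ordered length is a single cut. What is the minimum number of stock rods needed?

6

Total = 55 + 55 + 45 + 45 + 30 + 25 + 15 + 15 + 10 + 10 + 10 + 10 = 325 cm.
Lower bound: ⌈325/65⌉ = 5 stock rods.
A packing using 6 stock rods:
  stock rod 1: 55 + 10 = 65
  stock rod 2: 55 + 10 = 65
  stock rod 3: 45 + 15 = 60
  stock rod 4: 45 + 15 = 60
  stock rod 5: 30 + 25 + 10 = 65
  stock rod 6: 10 = 10
No arrangement into 5 stock rods stays within capacity, so 6 is optimal.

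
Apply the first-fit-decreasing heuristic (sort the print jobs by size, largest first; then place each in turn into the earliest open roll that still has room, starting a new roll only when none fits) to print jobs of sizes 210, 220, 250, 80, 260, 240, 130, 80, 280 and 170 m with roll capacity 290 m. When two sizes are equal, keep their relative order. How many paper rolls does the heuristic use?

8

Sorted descending: 280, 260, 250, 240, 220, 210, 170, 130, 80, 80.
  280 → roll 1 (new)  [load 280/290]
  260 → roll 2 (new)  [load 260/290]
  250 → roll 3 (new)  [load 250/290]
  240 → roll 4 (new)  [load 240/290]
  220 → roll 5 (new)  [load 220/290]
  210 → roll 6 (new)  [load 210/290]
  170 → roll 7 (new)  [load 170/290]
  130 → roll 8 (new)  [load 130/290]
  80 → roll 6  [load 290/290]
  80 → roll 7  [load 250/290]
8 paper rolls opened.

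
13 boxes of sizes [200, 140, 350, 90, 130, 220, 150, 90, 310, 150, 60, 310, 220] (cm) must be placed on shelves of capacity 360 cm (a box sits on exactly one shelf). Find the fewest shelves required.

Total = 350 + 310 + 310 + 220 + 220 + 200 + 150 + 150 + 140 + 130 + 90 + 90 + 60 = 2420 cm.
Lower bound: ⌈2420/360⌉ = 7 shelves.
A packing using 8 shelves:
  shelf 1: 350 = 350
  shelf 2: 310 = 310
  shelf 3: 310 = 310
  shelf 4: 220 + 140 = 360
  shelf 5: 220 + 130 = 350
  shelf 6: 200 + 150 = 350
  shelf 7: 150 + 90 + 90 = 330
  shelf 8: 60 = 60
No arrangement into 7 shelves stays within capacity, so 8 is optimal.

8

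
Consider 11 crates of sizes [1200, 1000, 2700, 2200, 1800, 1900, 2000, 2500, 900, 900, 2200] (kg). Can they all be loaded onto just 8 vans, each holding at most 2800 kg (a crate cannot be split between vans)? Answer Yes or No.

A valid assignment using 8 vans:
  van 1: 2700 = 2700
  van 2: 2500 = 2500
  van 3: 2200 = 2200
  van 4: 2200 = 2200
  van 5: 2000 = 2000
  van 6: 1900 + 900 = 2800
  van 7: 1800 + 1000 = 2800
  van 8: 1200 + 900 = 2100
Every load is within 2800 kg, so 8 vans suffice.

Yes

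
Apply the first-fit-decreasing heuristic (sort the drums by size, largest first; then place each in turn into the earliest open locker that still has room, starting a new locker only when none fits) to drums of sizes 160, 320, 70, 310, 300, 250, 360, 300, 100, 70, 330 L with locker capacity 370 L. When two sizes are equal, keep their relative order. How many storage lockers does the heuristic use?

Sorted descending: 360, 330, 320, 310, 300, 300, 250, 160, 100, 70, 70.
  360 → locker 1 (new)  [load 360/370]
  330 → locker 2 (new)  [load 330/370]
  320 → locker 3 (new)  [load 320/370]
  310 → locker 4 (new)  [load 310/370]
  300 → locker 5 (new)  [load 300/370]
  300 → locker 6 (new)  [load 300/370]
  250 → locker 7 (new)  [load 250/370]
  160 → locker 8 (new)  [load 160/370]
  100 → locker 7  [load 350/370]
  70 → locker 5  [load 370/370]
  70 → locker 6  [load 370/370]
8 storage lockers opened.

8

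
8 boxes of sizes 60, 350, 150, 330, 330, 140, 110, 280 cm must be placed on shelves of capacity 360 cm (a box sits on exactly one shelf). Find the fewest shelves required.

6

Total = 350 + 330 + 330 + 280 + 150 + 140 + 110 + 60 = 1750 cm.
Lower bound: ⌈1750/360⌉ = 5 shelves.
A packing using 6 shelves:
  shelf 1: 350 = 350
  shelf 2: 330 = 330
  shelf 3: 330 = 330
  shelf 4: 280 + 60 = 340
  shelf 5: 150 + 140 = 290
  shelf 6: 110 = 110
No arrangement into 5 shelves stays within capacity, so 6 is optimal.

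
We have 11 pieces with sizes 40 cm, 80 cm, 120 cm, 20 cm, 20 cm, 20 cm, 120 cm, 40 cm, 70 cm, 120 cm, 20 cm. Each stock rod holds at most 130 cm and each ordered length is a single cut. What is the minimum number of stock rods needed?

6

Total = 120 + 120 + 120 + 80 + 70 + 40 + 40 + 20 + 20 + 20 + 20 = 670 cm.
Lower bound: ⌈670/130⌉ = 6 stock rods.
A packing using 6 stock rods:
  stock rod 1: 120 = 120
  stock rod 2: 120 = 120
  stock rod 3: 120 = 120
  stock rod 4: 80 + 40 = 120
  stock rod 5: 70 + 40 + 20 = 130
  stock rod 6: 20 + 20 + 20 = 60
This matches the lower bound, so 6 is optimal.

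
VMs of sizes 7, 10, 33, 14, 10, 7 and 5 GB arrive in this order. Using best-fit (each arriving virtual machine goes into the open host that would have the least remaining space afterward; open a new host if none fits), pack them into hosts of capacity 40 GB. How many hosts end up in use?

  7 → host 1 (new)  [load 7/40]
  10 → host 1  [load 17/40]
  33 → host 2 (new)  [load 33/40]
  14 → host 1  [load 31/40]
  10 → host 3 (new)  [load 10/40]
  7 → host 2  [load 40/40]
  5 → host 1  [load 36/40]
3 hosts opened.

3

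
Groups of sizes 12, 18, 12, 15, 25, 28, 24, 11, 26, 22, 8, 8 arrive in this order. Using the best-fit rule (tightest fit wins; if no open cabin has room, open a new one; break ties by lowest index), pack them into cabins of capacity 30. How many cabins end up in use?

  12 → cabin 1 (new)  [load 12/30]
  18 → cabin 1  [load 30/30]
  12 → cabin 2 (new)  [load 12/30]
  15 → cabin 2  [load 27/30]
  25 → cabin 3 (new)  [load 25/30]
  28 → cabin 4 (new)  [load 28/30]
  24 → cabin 5 (new)  [load 24/30]
  11 → cabin 6 (new)  [load 11/30]
  26 → cabin 7 (new)  [load 26/30]
  22 → cabin 8 (new)  [load 22/30]
  8 → cabin 8  [load 30/30]
  8 → cabin 6  [load 19/30]
8 cabins opened.

8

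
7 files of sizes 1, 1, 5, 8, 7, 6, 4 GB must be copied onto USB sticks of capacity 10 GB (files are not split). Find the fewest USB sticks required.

4

Total = 8 + 7 + 6 + 5 + 4 + 1 + 1 = 32 GB.
Lower bound: ⌈32/10⌉ = 4 USB sticks.
A packing using 4 USB sticks:
  USB stick 1: 8 + 1 + 1 = 10
  USB stick 2: 7 = 7
  USB stick 3: 6 + 4 = 10
  USB stick 4: 5 = 5
This matches the lower bound, so 4 is optimal.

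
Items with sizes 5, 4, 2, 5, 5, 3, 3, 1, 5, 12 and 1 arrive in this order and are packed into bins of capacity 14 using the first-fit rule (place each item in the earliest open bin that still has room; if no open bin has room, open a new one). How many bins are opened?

  5 → bin 1 (new)  [load 5/14]
  4 → bin 1  [load 9/14]
  2 → bin 1  [load 11/14]
  5 → bin 2 (new)  [load 5/14]
  5 → bin 2  [load 10/14]
  3 → bin 1  [load 14/14]
  3 → bin 2  [load 13/14]
  1 → bin 2  [load 14/14]
  5 → bin 3 (new)  [load 5/14]
  12 → bin 4 (new)  [load 12/14]
  1 → bin 3  [load 6/14]
4 bins opened.

4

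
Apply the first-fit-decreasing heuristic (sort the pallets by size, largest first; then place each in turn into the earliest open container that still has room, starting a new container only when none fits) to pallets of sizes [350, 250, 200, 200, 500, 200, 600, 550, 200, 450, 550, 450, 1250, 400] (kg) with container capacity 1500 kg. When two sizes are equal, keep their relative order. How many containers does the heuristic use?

Sorted descending: 1250, 600, 550, 550, 500, 450, 450, 400, 350, 250, 200, 200, 200, 200.
  1250 → container 1 (new)  [load 1250/1500]
  600 → container 2 (new)  [load 600/1500]
  550 → container 2  [load 1150/1500]
  550 → container 3 (new)  [load 550/1500]
  500 → container 3  [load 1050/1500]
  450 → container 3  [load 1500/1500]
  450 → container 4 (new)  [load 450/1500]
  400 → container 4  [load 850/1500]
  350 → container 2  [load 1500/1500]
  250 → container 1  [load 1500/1500]
  200 → container 4  [load 1050/1500]
  200 → container 4  [load 1250/1500]
  200 → container 4  [load 1450/1500]
  200 → container 5 (new)  [load 200/1500]
5 containers opened.

5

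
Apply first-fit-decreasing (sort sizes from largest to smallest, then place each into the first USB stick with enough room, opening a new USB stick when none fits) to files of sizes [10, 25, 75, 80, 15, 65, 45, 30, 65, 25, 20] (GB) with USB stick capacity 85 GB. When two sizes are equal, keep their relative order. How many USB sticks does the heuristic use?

6

Sorted descending: 80, 75, 65, 65, 45, 30, 25, 25, 20, 15, 10.
  80 → USB stick 1 (new)  [load 80/85]
  75 → USB stick 2 (new)  [load 75/85]
  65 → USB stick 3 (new)  [load 65/85]
  65 → USB stick 4 (new)  [load 65/85]
  45 → USB stick 5 (new)  [load 45/85]
  30 → USB stick 5  [load 75/85]
  25 → USB stick 6 (new)  [load 25/85]
  25 → USB stick 6  [load 50/85]
  20 → USB stick 3  [load 85/85]
  15 → USB stick 4  [load 80/85]
  10 → USB stick 2  [load 85/85]
6 USB sticks opened.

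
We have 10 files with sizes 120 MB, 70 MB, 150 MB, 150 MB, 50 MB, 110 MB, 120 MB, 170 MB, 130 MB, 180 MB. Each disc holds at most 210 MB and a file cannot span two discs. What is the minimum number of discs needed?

8

Total = 180 + 170 + 150 + 150 + 130 + 120 + 120 + 110 + 70 + 50 = 1250 MB.
Lower bound: ⌈1250/210⌉ = 6 discs.
Also, 8 files each exceed 105 MB, and no two of those can share a disc, so at least 8 discs are needed.
A packing using 8 discs:
  disc 1: 180 = 180
  disc 2: 170 = 170
  disc 3: 150 + 50 = 200
  disc 4: 150 = 150
  disc 5: 130 + 70 = 200
  disc 6: 120 = 120
  disc 7: 120 = 120
  disc 8: 110 = 110
This matches the lower bound, so 8 is optimal.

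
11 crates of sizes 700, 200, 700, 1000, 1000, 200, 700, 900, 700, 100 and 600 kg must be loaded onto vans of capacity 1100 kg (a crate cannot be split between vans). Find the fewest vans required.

Total = 1000 + 1000 + 900 + 700 + 700 + 700 + 700 + 600 + 200 + 200 + 100 = 6800 kg.
Lower bound: ⌈6800/1100⌉ = 7 vans.
Also, 8 crates each exceed 550 kg, and no two of those can share a van, so at least 8 vans are needed.
A packing using 8 vans:
  van 1: 1000 + 100 = 1100
  van 2: 1000 = 1000
  van 3: 900 + 200 = 1100
  van 4: 700 + 200 = 900
  van 5: 700 = 700
  van 6: 700 = 700
  van 7: 700 = 700
  van 8: 600 = 600
This matches the lower bound, so 8 is optimal.

8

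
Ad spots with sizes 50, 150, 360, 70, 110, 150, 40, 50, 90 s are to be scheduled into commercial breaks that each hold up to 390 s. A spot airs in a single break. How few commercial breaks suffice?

Total = 360 + 150 + 150 + 110 + 90 + 70 + 50 + 50 + 40 = 1070 s.
Lower bound: ⌈1070/390⌉ = 3 commercial breaks.
A packing using 3 commercial breaks:
  break 1: 360 = 360
  break 2: 150 + 150 + 90 = 390
  break 3: 110 + 70 + 50 + 50 + 40 = 320
This matches the lower bound, so 3 is optimal.

3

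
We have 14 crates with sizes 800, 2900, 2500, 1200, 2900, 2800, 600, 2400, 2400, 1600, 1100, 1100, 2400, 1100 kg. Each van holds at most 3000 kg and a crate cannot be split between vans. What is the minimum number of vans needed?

Total = 2900 + 2900 + 2800 + 2500 + 2400 + 2400 + 2400 + 1600 + 1200 + 1100 + 1100 + 1100 + 800 + 600 = 25800 kg.
Lower bound: ⌈25800/3000⌉ = 9 vans.
A packing using 10 vans:
  van 1: 2900 = 2900
  van 2: 2900 = 2900
  van 3: 2800 = 2800
  van 4: 2500 = 2500
  van 5: 2400 + 600 = 3000
  van 6: 2400 = 2400
  van 7: 2400 = 2400
  van 8: 1600 + 1200 = 2800
  van 9: 1100 + 1100 + 800 = 3000
  van 10: 1100 = 1100
No arrangement into 9 vans stays within capacity, so 10 is optimal.

10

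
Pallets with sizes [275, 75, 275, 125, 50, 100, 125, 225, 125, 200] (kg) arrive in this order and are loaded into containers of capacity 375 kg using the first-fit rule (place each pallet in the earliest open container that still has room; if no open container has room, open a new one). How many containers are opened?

  275 → container 1 (new)  [load 275/375]
  75 → container 1  [load 350/375]
  275 → container 2 (new)  [load 275/375]
  125 → container 3 (new)  [load 125/375]
  50 → container 2  [load 325/375]
  100 → container 3  [load 225/375]
  125 → container 3  [load 350/375]
  225 → container 4 (new)  [load 225/375]
  125 → container 4  [load 350/375]
  200 → container 5 (new)  [load 200/375]
5 containers opened.

5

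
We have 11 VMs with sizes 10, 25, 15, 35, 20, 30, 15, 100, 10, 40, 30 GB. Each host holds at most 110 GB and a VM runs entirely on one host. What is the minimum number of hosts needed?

3

Total = 100 + 40 + 35 + 30 + 30 + 25 + 20 + 15 + 15 + 10 + 10 = 330 GB.
Lower bound: ⌈330/110⌉ = 3 hosts.
A packing using 3 hosts:
  host 1: 100 + 10 = 110
  host 2: 40 + 35 + 25 + 10 = 110
  host 3: 30 + 30 + 20 + 15 + 15 = 110
This matches the lower bound, so 3 is optimal.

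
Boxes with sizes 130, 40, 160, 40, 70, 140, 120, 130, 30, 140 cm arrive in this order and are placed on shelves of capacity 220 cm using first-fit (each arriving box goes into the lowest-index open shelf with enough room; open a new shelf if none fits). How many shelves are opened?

  130 → shelf 1 (new)  [load 130/220]
  40 → shelf 1  [load 170/220]
  160 → shelf 2 (new)  [load 160/220]
  40 → shelf 1  [load 210/220]
  70 → shelf 3 (new)  [load 70/220]
  140 → shelf 3  [load 210/220]
  120 → shelf 4 (new)  [load 120/220]
  130 → shelf 5 (new)  [load 130/220]
  30 → shelf 2  [load 190/220]
  140 → shelf 6 (new)  [load 140/220]
6 shelves opened.

6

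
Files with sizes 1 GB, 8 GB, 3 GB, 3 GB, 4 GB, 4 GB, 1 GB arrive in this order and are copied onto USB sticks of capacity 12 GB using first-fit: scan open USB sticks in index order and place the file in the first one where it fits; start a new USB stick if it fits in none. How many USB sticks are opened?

2

  1 → USB stick 1 (new)  [load 1/12]
  8 → USB stick 1  [load 9/12]
  3 → USB stick 1  [load 12/12]
  3 → USB stick 2 (new)  [load 3/12]
  4 → USB stick 2  [load 7/12]
  4 → USB stick 2  [load 11/12]
  1 → USB stick 2  [load 12/12]
2 USB sticks opened.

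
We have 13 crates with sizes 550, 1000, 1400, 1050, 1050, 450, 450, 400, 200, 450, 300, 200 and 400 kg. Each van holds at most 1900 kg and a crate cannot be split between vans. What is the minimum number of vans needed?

Total = 1400 + 1050 + 1050 + 1000 + 550 + 450 + 450 + 450 + 400 + 400 + 300 + 200 + 200 = 7900 kg.
Lower bound: ⌈7900/1900⌉ = 5 vans.
A packing using 5 vans:
  van 1: 1400 + 450 = 1850
  van 2: 1050 + 550 + 300 = 1900
  van 3: 1050 + 450 + 400 = 1900
  van 4: 1000 + 450 + 400 = 1850
  van 5: 200 + 200 = 400
This matches the lower bound, so 5 is optimal.

5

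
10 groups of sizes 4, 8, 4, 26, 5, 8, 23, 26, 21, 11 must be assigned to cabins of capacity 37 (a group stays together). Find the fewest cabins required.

Total = 26 + 26 + 23 + 21 + 11 + 8 + 8 + 5 + 4 + 4 = 136.
Lower bound: ⌈136/37⌉ = 4 cabins.
A packing using 4 cabins:
  cabin 1: 26 + 11 = 37
  cabin 2: 26 + 8 = 34
  cabin 3: 23 + 8 + 5 = 36
  cabin 4: 21 + 4 + 4 = 29
This matches the lower bound, so 4 is optimal.

4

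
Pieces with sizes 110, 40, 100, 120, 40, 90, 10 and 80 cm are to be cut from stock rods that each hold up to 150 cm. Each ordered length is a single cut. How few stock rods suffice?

Total = 120 + 110 + 100 + 90 + 80 + 40 + 40 + 10 = 590 cm.
Lower bound: ⌈590/150⌉ = 4 stock rods.
Also, 5 pieces each exceed 75 cm, and no two of those can share a stock rod, so at least 5 stock rods are needed.
A packing using 5 stock rods:
  stock rod 1: 120 + 10 = 130
  stock rod 2: 110 + 40 = 150
  stock rod 3: 100 + 40 = 140
  stock rod 4: 90 = 90
  stock rod 5: 80 = 80
This matches the lower bound, so 5 is optimal.

5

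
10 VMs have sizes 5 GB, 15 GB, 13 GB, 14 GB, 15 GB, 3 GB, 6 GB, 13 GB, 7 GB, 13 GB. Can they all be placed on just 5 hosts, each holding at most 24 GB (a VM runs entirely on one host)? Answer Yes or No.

Total = 104 GB; ⌈104/24⌉ = 5.
6 VMs each exceed half the capacity and cannot share a host, forcing at least 6 hosts.
At least 6 hosts are required, but only 5 are allowed.

No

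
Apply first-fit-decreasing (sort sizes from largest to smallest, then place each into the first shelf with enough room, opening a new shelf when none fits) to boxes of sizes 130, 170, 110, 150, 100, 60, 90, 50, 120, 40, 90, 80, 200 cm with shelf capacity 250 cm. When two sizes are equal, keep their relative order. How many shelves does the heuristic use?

6

Sorted descending: 200, 170, 150, 130, 120, 110, 100, 90, 90, 80, 60, 50, 40.
  200 → shelf 1 (new)  [load 200/250]
  170 → shelf 2 (new)  [load 170/250]
  150 → shelf 3 (new)  [load 150/250]
  130 → shelf 4 (new)  [load 130/250]
  120 → shelf 4  [load 250/250]
  110 → shelf 5 (new)  [load 110/250]
  100 → shelf 3  [load 250/250]
  90 → shelf 5  [load 200/250]
  90 → shelf 6 (new)  [load 90/250]
  80 → shelf 2  [load 250/250]
  60 → shelf 6  [load 150/250]
  50 → shelf 1  [load 250/250]
  40 → shelf 5  [load 240/250]
6 shelves opened.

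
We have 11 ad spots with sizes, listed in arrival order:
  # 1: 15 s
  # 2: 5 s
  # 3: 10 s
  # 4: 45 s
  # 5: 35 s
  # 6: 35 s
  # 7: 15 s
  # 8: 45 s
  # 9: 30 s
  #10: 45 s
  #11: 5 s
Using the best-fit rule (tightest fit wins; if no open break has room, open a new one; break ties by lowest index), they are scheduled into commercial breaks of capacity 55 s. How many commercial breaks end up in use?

7

  15 → break 1 (new)  [load 15/55]
  5 → break 1  [load 20/55]
  10 → break 1  [load 30/55]
  45 → break 2 (new)  [load 45/55]
  35 → break 3 (new)  [load 35/55]
  35 → break 4 (new)  [load 35/55]
  15 → break 3  [load 50/55]
  45 → break 5 (new)  [load 45/55]
  30 → break 6 (new)  [load 30/55]
  45 → break 7 (new)  [load 45/55]
  5 → break 3  [load 55/55]
7 commercial breaks opened.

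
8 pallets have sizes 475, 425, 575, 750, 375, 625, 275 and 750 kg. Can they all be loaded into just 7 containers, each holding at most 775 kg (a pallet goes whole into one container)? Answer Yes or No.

Yes

A valid assignment using 7 containers:
  container 1: 750 = 750
  container 2: 750 = 750
  container 3: 625 = 625
  container 4: 575 = 575
  container 5: 475 + 275 = 750
  container 6: 425 = 425
  container 7: 375 = 375
Every load is within 775 kg, so 7 containers suffice.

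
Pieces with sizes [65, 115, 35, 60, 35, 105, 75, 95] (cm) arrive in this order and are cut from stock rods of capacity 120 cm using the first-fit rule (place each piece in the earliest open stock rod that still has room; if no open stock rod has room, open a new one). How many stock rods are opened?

6

  65 → stock rod 1 (new)  [load 65/120]
  115 → stock rod 2 (new)  [load 115/120]
  35 → stock rod 1  [load 100/120]
  60 → stock rod 3 (new)  [load 60/120]
  35 → stock rod 3  [load 95/120]
  105 → stock rod 4 (new)  [load 105/120]
  75 → stock rod 5 (new)  [load 75/120]
  95 → stock rod 6 (new)  [load 95/120]
6 stock rods opened.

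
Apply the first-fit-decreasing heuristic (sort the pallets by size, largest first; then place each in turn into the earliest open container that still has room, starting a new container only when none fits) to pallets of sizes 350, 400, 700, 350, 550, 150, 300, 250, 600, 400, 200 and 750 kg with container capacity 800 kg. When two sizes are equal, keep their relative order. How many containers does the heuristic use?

7

Sorted descending: 750, 700, 600, 550, 400, 400, 350, 350, 300, 250, 200, 150.
  750 → container 1 (new)  [load 750/800]
  700 → container 2 (new)  [load 700/800]
  600 → container 3 (new)  [load 600/800]
  550 → container 4 (new)  [load 550/800]
  400 → container 5 (new)  [load 400/800]
  400 → container 5  [load 800/800]
  350 → container 6 (new)  [load 350/800]
  350 → container 6  [load 700/800]
  300 → container 7 (new)  [load 300/800]
  250 → container 4  [load 800/800]
  200 → container 3  [load 800/800]
  150 → container 7  [load 450/800]
7 containers opened.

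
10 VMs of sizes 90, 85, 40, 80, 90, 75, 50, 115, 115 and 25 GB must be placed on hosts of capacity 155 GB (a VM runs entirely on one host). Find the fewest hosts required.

6

Total = 115 + 115 + 90 + 90 + 85 + 80 + 75 + 50 + 40 + 25 = 765 GB.
Lower bound: ⌈765/155⌉ = 5 hosts.
Also, 6 VMs each exceed 155/2 GB, and no two of those can share a host, so at least 6 hosts are needed.
A packing using 6 hosts:
  host 1: 115 + 40 = 155
  host 2: 115 + 25 = 140
  host 3: 90 + 50 = 140
  host 4: 90 = 90
  host 5: 85 = 85
  host 6: 80 + 75 = 155
This matches the lower bound, so 6 is optimal.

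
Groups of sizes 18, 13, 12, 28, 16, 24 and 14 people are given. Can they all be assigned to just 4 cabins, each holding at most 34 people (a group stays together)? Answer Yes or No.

Total = 125 people; ⌈125/34⌉ = 4.
The bound of 4 does not rule out 4, but exhaustive search shows no assignment into 4 cabins of capacity 34 people exists — the minimum is 5.

No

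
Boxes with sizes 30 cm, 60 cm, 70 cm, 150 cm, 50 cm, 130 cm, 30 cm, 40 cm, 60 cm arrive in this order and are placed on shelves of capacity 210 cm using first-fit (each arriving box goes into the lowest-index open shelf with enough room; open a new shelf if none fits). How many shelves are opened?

  30 → shelf 1 (new)  [load 30/210]
  60 → shelf 1  [load 90/210]
  70 → shelf 1  [load 160/210]
  150 → shelf 2 (new)  [load 150/210]
  50 → shelf 1  [load 210/210]
  130 → shelf 3 (new)  [load 130/210]
  30 → shelf 2  [load 180/210]
  40 → shelf 3  [load 170/210]
  60 → shelf 4 (new)  [load 60/210]
4 shelves opened.

4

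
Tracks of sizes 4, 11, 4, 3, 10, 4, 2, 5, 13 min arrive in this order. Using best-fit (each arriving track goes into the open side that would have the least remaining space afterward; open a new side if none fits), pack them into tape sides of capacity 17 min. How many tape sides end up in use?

  4 → side 1 (new)  [load 4/17]
  11 → side 1  [load 15/17]
  4 → side 2 (new)  [load 4/17]
  3 → side 2  [load 7/17]
  10 → side 2  [load 17/17]
  4 → side 3 (new)  [load 4/17]
  2 → side 1  [load 17/17]
  5 → side 3  [load 9/17]
  13 → side 4 (new)  [load 13/17]
4 tape sides opened.

4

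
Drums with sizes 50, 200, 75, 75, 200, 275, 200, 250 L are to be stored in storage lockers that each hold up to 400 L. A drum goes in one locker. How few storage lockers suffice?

4

Total = 275 + 250 + 200 + 200 + 200 + 75 + 75 + 50 = 1325 L.
Lower bound: ⌈1325/400⌉ = 4 storage lockers.
A packing using 4 storage lockers:
  locker 1: 275 + 75 + 50 = 400
  locker 2: 250 + 75 = 325
  locker 3: 200 + 200 = 400
  locker 4: 200 = 200
This matches the lower bound, so 4 is optimal.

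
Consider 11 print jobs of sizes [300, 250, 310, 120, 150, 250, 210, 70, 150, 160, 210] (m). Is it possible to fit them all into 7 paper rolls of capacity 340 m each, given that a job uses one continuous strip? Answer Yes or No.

No

Total = 2180 m; ⌈2180/340⌉ = 7.
The bound of 7 does not rule out 7, but exhaustive search shows no assignment into 7 paper rolls of capacity 340 m exists — the minimum is 8.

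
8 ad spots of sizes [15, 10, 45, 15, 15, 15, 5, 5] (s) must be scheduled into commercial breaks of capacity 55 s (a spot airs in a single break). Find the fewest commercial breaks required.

3

Total = 45 + 15 + 15 + 15 + 15 + 10 + 5 + 5 = 125 s.
Lower bound: ⌈125/55⌉ = 3 commercial breaks.
A packing using 3 commercial breaks:
  break 1: 45 + 10 = 55
  break 2: 15 + 15 + 15 + 5 + 5 = 55
  break 3: 15 = 15
This matches the lower bound, so 3 is optimal.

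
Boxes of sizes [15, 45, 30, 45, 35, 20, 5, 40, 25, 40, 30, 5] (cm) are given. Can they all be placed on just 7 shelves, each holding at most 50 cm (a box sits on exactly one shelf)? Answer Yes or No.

No

Total = 335 cm; ⌈335/50⌉ = 7.
The bound of 7 does not rule out 7, but exhaustive search shows no assignment into 7 shelves of capacity 50 cm exists — the minimum is 8.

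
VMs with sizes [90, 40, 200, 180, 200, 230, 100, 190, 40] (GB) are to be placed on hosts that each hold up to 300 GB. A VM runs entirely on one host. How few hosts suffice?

Total = 230 + 200 + 200 + 190 + 180 + 100 + 90 + 40 + 40 = 1270 GB.
Lower bound: ⌈1270/300⌉ = 5 hosts.
A packing using 5 hosts:
  host 1: 230 + 40 = 270
  host 2: 200 + 100 = 300
  host 3: 200 + 90 = 290
  host 4: 190 + 40 = 230
  host 5: 180 = 180
This matches the lower bound, so 5 is optimal.

5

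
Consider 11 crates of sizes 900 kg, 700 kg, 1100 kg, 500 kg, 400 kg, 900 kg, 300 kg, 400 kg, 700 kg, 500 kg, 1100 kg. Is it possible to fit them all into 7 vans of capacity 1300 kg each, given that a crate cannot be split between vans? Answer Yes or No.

A valid assignment using 7 vans:
  van 1: 1100 = 1100
  van 2: 1100 = 1100
  van 3: 900 + 400 = 1300
  van 4: 900 + 400 = 1300
  van 5: 700 + 500 = 1200
  van 6: 700 + 500 = 1200
  van 7: 300 = 300
Every load is within 1300 kg, so 7 vans suffice.

Yes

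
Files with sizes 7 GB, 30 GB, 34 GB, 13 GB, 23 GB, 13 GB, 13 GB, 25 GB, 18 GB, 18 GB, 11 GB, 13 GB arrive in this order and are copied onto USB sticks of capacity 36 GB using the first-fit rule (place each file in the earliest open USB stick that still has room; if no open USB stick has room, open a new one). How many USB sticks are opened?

  7 → USB stick 1 (new)  [load 7/36]
  30 → USB stick 2 (new)  [load 30/36]
  34 → USB stick 3 (new)  [load 34/36]
  13 → USB stick 1  [load 20/36]
  23 → USB stick 4 (new)  [load 23/36]
  13 → USB stick 1  [load 33/36]
  13 → USB stick 4  [load 36/36]
  25 → USB stick 5 (new)  [load 25/36]
  18 → USB stick 6 (new)  [load 18/36]
  18 → USB stick 6  [load 36/36]
  11 → USB stick 5  [load 36/36]
  13 → USB stick 7 (new)  [load 13/36]
7 USB sticks opened.

7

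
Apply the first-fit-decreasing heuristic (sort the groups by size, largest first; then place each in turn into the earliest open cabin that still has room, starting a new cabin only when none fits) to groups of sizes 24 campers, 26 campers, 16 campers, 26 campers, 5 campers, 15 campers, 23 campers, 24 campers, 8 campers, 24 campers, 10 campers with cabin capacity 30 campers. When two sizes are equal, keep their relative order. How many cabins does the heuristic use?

8

Sorted descending: 26, 26, 24, 24, 24, 23, 16, 15, 10, 8, 5.
  26 → cabin 1 (new)  [load 26/30]
  26 → cabin 2 (new)  [load 26/30]
  24 → cabin 3 (new)  [load 24/30]
  24 → cabin 4 (new)  [load 24/30]
  24 → cabin 5 (new)  [load 24/30]
  23 → cabin 6 (new)  [load 23/30]
  16 → cabin 7 (new)  [load 16/30]
  15 → cabin 8 (new)  [load 15/30]
  10 → cabin 7  [load 26/30]
  8 → cabin 8  [load 23/30]
  5 → cabin 3  [load 29/30]
8 cabins opened.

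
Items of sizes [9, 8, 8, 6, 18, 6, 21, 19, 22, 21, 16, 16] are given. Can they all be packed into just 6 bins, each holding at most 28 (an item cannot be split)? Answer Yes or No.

Total = 170; ⌈170/28⌉ = 7.
At least 7 bins are required, but only 6 are allowed.

No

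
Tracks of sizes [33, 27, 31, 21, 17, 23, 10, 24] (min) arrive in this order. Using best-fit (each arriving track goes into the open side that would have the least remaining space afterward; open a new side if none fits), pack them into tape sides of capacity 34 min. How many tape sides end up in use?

  33 → side 1 (new)  [load 33/34]
  27 → side 2 (new)  [load 27/34]
  31 → side 3 (new)  [load 31/34]
  21 → side 4 (new)  [load 21/34]
  17 → side 5 (new)  [load 17/34]
  23 → side 6 (new)  [load 23/34]
  10 → side 6  [load 33/34]
  24 → side 7 (new)  [load 24/34]
7 tape sides opened.

7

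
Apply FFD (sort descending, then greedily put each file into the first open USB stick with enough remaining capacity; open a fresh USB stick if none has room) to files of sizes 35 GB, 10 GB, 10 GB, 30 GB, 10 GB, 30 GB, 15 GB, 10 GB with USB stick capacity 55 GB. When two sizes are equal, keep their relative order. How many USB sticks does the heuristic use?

Sorted descending: 35, 30, 30, 15, 10, 10, 10, 10.
  35 → USB stick 1 (new)  [load 35/55]
  30 → USB stick 2 (new)  [load 30/55]
  30 → USB stick 3 (new)  [load 30/55]
  15 → USB stick 1  [load 50/55]
  10 → USB stick 2  [load 40/55]
  10 → USB stick 2  [load 50/55]
  10 → USB stick 3  [load 40/55]
  10 → USB stick 3  [load 50/55]
3 USB sticks opened.

3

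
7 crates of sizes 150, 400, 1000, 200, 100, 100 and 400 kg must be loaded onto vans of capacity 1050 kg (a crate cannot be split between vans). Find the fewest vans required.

3

Total = 1000 + 400 + 400 + 200 + 150 + 100 + 100 = 2350 kg.
Lower bound: ⌈2350/1050⌉ = 3 vans.
A packing using 3 vans:
  van 1: 1000 = 1000
  van 2: 400 + 400 + 200 = 1000
  van 3: 150 + 100 + 100 = 350
This matches the lower bound, so 3 is optimal.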